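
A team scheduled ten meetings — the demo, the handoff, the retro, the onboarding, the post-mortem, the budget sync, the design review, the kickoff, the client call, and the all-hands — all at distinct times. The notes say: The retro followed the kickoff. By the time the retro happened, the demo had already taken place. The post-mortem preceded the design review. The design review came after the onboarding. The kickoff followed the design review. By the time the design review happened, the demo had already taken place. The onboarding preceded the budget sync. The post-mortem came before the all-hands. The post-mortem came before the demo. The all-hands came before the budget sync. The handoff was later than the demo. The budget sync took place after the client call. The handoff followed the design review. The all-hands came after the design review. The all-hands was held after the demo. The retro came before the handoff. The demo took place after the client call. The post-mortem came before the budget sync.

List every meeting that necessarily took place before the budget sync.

the all-hands, the client call, the demo, the design review, the onboarding, the post-mortem

Directly stated before the budget sync: the all-hands, the client call, the onboarding, and the post-mortem.
The demo reaches the budget sync via the demo → the all-hands → the budget sync.
The design review reaches the budget sync via the design review → the all-hands → the budget sync.
No chain forces the kickoff (or any of the others) ahead of the budget sync.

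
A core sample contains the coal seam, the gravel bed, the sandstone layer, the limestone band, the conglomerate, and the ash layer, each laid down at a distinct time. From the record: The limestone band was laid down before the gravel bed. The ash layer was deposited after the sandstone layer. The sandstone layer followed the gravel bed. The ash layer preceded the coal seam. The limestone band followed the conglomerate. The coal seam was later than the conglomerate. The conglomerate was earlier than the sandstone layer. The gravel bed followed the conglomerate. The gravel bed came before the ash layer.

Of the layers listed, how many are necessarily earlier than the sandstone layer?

3

Directly stated before the sandstone layer: the conglomerate and the gravel bed.
The limestone band reaches the sandstone layer via the limestone band → the gravel bed → the sandstone layer.
That's the conglomerate, the gravel bed, and the limestone band — 3 in all.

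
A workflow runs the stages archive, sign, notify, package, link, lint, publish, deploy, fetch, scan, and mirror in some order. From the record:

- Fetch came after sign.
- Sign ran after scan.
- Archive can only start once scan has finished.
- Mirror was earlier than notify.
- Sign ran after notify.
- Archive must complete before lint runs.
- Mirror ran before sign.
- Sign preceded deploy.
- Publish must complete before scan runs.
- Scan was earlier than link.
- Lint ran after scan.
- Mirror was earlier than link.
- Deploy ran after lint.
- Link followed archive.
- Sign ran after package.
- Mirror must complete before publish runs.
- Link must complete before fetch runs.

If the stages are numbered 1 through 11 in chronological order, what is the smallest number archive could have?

Mirror, publish, and scan must all come before archive — 3 forced predecessors.
Nothing else is forced ahead of archive, so its earliest slot is position 3 + 1 = 4.

4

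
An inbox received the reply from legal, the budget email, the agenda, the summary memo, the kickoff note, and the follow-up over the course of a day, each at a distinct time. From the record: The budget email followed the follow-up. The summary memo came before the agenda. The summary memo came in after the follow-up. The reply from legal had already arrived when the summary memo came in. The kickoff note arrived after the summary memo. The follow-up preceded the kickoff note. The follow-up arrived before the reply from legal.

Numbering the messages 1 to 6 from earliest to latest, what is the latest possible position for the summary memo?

4

The summary memo must come before the agenda and the kickoff note — 2 messages forced after it.
Everything else can be placed before the summary memo in some valid order, so the summary memo can sit as late as position 6 − 2 = 4.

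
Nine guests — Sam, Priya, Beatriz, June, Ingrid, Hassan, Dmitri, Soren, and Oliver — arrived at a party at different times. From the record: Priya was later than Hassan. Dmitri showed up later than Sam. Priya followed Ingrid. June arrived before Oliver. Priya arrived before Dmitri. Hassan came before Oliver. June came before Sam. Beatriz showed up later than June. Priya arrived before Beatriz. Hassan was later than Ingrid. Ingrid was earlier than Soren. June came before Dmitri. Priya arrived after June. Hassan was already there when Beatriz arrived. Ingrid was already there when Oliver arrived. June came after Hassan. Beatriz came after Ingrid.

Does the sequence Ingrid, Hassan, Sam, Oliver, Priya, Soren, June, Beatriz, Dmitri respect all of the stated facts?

no

The constraints require June before Sam, but in the proposed sequence Sam appears ahead of June. That one violation is enough.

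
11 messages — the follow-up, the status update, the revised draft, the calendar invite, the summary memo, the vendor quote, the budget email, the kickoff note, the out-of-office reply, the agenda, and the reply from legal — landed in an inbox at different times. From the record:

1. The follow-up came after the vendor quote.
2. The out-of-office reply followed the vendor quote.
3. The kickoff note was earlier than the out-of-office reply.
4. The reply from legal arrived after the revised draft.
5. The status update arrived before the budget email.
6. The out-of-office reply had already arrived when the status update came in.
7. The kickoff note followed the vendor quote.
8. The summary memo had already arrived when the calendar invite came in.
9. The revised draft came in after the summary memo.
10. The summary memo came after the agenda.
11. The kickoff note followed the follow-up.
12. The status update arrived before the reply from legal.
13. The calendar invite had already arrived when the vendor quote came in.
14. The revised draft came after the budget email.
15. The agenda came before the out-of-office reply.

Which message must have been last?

the reply from legal

Every other message has a chain of constraints placing it before the reply from legal, so the reply from legal is last.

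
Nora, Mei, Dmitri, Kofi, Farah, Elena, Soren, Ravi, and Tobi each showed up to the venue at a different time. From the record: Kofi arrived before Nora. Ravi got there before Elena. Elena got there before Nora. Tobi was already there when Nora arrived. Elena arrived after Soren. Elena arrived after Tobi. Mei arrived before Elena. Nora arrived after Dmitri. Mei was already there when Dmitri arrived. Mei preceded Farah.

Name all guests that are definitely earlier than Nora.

Dmitri, Elena, Kofi, Mei, Ravi, Soren, Tobi

Directly stated before Nora: Dmitri, Elena, Kofi, and Tobi.
Mei reaches Nora via Mei → Dmitri → Nora.
Ravi reaches Nora via Ravi → Elena → Nora.
Soren reaches Nora via Soren → Elena → Nora.
No chain forces Farah ahead of Nora.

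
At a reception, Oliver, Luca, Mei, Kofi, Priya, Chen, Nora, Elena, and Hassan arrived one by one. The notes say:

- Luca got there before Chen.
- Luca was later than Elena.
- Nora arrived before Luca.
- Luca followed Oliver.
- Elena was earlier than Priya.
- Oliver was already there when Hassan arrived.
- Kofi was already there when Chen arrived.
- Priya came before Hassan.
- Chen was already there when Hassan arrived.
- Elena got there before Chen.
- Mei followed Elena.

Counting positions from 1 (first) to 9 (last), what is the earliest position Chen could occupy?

Elena, Kofi, Luca, Nora, and Oliver must all come before Chen — 5 forced predecessors.
Nothing else is forced ahead of Chen, so their earliest slot is position 5 + 1 = 6.

6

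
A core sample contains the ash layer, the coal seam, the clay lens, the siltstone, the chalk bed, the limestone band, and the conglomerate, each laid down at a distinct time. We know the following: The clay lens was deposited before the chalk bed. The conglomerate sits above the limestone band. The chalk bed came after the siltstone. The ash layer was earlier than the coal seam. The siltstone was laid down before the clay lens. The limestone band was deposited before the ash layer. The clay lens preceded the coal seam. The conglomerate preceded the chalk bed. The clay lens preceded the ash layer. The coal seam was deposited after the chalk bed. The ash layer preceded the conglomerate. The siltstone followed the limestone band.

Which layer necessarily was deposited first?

The limestone band has a chain of constraints placing it before every other layer, so the limestone band must be first.

the limestone band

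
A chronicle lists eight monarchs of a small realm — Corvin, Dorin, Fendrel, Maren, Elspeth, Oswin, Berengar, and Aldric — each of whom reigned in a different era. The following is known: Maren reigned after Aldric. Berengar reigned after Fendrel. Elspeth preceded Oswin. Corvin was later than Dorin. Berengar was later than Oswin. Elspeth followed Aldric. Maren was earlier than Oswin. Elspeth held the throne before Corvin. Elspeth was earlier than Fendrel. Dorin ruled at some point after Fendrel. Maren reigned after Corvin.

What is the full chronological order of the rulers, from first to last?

Aldric, Elspeth, Fendrel, Dorin, Corvin, Maren, Oswin, Berengar

The constraints fix every adjacent pair, so only one ordering works:
Aldric → Elspeth → Fendrel → Dorin → Corvin → Maren → Oswin → Berengar.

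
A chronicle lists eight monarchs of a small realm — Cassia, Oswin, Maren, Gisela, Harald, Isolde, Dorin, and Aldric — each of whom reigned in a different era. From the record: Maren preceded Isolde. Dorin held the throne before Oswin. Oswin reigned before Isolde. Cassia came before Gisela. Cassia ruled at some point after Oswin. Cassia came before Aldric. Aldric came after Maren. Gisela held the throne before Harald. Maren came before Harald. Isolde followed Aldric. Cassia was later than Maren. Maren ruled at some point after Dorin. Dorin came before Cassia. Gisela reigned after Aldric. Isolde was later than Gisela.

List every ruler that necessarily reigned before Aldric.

Directly stated before Aldric: Cassia and Maren.
Dorin reaches Aldric via Dorin → Maren → Aldric.
Oswin reaches Aldric via Oswin → Cassia → Aldric.

Cassia, Dorin, Maren, Oswin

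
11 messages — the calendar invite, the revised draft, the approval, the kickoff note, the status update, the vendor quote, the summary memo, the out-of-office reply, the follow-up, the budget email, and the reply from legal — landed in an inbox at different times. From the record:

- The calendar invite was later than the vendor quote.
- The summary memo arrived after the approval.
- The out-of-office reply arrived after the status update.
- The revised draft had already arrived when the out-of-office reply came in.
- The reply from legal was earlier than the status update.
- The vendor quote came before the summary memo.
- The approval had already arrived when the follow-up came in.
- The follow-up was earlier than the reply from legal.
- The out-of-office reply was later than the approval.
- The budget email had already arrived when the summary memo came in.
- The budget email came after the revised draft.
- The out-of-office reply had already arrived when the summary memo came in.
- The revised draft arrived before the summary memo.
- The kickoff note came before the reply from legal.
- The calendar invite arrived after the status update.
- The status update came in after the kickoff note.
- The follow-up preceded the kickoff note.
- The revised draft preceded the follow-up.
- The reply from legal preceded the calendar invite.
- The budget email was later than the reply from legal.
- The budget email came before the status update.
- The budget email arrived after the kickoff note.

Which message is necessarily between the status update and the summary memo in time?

the out-of-office reply

Tracing the constraints gives the status update → the out-of-office reply → the summary memo, so the out-of-office reply sits after the status update and before the summary memo.
No other message is forced both after the status update and before the summary memo.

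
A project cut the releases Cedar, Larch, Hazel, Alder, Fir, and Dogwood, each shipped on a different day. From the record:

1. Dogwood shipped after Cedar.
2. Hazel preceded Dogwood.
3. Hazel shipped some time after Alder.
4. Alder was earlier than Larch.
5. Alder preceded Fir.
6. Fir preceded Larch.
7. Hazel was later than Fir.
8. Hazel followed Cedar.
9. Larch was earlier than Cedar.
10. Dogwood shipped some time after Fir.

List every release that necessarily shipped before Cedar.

Alder, Fir, Larch

Directly stated before Cedar: Larch.
Alder reaches Cedar via Alder → Larch → Cedar.
Fir reaches Cedar via Fir → Larch → Cedar.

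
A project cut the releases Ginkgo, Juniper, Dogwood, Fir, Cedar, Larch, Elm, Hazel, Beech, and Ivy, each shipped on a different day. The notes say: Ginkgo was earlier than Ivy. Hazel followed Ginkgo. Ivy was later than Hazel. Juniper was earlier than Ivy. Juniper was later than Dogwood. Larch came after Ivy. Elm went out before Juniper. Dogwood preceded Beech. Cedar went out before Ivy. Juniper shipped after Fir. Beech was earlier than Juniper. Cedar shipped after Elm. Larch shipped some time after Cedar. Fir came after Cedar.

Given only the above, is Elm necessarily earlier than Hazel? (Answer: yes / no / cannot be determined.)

cannot be determined

No chain of stated constraints runs from Elm to Hazel, and none runs from Hazel to Elm either.
So the relative order of Elm and Hazel is not fixed by the given facts.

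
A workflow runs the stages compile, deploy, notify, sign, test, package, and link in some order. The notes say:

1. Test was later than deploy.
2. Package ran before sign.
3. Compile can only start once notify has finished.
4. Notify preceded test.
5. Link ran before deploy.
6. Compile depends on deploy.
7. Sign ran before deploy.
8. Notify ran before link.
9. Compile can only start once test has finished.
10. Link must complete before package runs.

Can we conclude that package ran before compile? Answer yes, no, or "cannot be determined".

Chain the constraints: package → sign → deploy → compile. Each link is directly stated, so package comes before compile.

yes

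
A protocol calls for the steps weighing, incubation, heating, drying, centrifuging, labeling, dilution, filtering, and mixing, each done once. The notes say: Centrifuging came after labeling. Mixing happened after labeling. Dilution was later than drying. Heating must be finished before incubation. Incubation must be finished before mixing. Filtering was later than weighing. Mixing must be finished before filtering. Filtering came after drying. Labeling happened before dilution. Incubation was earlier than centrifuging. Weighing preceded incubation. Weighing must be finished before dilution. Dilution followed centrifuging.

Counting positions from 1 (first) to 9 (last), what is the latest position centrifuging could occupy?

8

Centrifuging must come before dilution — 1 step forced after it.
Everything else can be placed before centrifuging in some valid order, so centrifuging can sit as late as position 9 − 1 = 8.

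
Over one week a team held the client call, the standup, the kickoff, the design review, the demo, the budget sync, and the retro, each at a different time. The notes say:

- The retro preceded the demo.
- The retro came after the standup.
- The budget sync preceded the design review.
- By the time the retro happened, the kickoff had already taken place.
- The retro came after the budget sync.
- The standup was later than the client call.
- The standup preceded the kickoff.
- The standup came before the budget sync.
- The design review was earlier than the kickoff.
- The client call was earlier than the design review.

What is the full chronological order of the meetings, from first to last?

the client call, the standup, the budget sync, the design review, the kickoff, the retro, the demo

The constraints fix every adjacent pair, so only one ordering works:
the client call → the standup → the budget sync → the design review → the kickoff → the retro → the demo.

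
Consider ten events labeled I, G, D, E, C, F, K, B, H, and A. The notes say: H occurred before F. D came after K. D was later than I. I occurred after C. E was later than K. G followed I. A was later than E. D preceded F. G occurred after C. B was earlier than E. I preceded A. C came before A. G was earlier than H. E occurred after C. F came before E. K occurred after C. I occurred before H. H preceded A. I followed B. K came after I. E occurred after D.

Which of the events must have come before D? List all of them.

B, C, I, K

Directly stated before D: I and K.
B reaches D via B → I → D.
C reaches D via C → K → D.
No chain forces H (or any of the others) ahead of D.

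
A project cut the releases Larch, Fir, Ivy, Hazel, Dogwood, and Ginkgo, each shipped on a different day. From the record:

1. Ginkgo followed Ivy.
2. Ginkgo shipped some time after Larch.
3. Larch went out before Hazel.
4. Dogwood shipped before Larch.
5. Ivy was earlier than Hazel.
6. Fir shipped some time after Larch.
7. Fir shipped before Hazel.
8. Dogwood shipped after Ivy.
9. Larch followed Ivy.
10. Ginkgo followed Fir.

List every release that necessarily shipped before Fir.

Dogwood, Ivy, Larch

Directly stated before Fir: Larch.
Dogwood reaches Fir via Dogwood → Larch → Fir.
Ivy reaches Fir via Ivy → Larch → Fir.
No chain forces Ginkgo (or any of the others) ahead of Fir.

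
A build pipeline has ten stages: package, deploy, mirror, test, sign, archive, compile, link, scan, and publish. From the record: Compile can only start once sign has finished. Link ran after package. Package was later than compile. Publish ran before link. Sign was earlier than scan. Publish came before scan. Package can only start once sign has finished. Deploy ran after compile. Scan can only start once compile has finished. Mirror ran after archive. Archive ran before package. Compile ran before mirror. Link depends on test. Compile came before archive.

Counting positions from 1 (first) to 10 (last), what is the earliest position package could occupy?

Archive, compile, and sign must all come before package — 3 forced predecessors.
Nothing else is forced ahead of package, so its earliest slot is position 3 + 1 = 4.

4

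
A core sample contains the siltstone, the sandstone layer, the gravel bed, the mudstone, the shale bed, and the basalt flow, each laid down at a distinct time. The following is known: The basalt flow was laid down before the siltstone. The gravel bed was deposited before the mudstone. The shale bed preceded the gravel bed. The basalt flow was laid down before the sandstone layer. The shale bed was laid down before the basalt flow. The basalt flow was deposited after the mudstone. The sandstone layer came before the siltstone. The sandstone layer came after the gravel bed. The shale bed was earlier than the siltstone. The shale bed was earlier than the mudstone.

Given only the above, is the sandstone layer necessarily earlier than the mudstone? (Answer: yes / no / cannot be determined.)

Tracing the constraints gives the mudstone → the basalt flow → the sandstone layer, so the mudstone must come before the sandstone layer.
That means the sandstone layer cannot be before the mudstone.

no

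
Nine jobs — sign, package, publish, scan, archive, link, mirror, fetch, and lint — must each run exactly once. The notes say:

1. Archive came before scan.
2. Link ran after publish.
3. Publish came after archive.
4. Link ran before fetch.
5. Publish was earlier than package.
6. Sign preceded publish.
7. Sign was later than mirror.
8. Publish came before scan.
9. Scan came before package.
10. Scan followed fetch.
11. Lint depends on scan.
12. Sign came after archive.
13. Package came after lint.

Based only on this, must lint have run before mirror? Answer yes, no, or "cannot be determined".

no

Tracing the constraints gives mirror → sign → publish → scan → lint, so mirror must come before lint.
That means lint cannot be before mirror.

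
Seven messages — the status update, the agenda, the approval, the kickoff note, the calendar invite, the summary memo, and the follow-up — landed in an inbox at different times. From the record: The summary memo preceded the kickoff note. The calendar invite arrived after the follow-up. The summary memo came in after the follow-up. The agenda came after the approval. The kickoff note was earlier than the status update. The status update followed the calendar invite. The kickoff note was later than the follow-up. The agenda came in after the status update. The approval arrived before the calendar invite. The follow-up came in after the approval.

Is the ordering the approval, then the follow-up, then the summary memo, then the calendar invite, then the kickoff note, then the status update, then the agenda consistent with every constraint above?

yes

Check each stated constraint against the proposed order — e.g. the follow-up is ahead of the kickoff note; the approval is ahead of the agenda. Every pair is in the required order; nothing is violated.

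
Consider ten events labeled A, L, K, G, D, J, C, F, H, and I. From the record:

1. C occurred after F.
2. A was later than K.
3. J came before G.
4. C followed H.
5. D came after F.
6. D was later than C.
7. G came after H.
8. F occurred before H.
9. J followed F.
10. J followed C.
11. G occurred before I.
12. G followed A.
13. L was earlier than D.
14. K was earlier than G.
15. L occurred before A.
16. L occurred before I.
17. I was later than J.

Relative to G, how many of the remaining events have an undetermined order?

Forced before G: A, C, F, H, J, K, and L; forced after G: I.
That leaves D with no forced order relative to G — 1.

1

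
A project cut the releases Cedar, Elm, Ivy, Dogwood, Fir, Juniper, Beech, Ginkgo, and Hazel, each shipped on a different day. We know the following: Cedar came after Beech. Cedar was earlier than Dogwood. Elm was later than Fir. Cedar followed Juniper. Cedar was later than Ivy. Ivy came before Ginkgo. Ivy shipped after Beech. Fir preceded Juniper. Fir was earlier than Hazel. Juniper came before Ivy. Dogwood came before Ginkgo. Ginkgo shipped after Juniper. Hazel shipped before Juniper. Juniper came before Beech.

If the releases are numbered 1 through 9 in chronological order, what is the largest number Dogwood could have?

Dogwood must come before Ginkgo — 1 release forced after it.
Everything else can be placed before Dogwood in some valid order, so Dogwood can sit as late as position 9 − 1 = 8.

8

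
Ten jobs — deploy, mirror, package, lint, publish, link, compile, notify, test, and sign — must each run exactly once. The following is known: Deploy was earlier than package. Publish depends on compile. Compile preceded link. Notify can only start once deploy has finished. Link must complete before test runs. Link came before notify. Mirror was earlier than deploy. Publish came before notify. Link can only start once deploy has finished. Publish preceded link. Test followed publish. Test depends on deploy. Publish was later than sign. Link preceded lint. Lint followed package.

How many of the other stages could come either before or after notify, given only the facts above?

Forced before notify: compile, deploy, link, mirror, publish, and sign.
That leaves lint, package, and test with no forced order relative to notify — 3.

3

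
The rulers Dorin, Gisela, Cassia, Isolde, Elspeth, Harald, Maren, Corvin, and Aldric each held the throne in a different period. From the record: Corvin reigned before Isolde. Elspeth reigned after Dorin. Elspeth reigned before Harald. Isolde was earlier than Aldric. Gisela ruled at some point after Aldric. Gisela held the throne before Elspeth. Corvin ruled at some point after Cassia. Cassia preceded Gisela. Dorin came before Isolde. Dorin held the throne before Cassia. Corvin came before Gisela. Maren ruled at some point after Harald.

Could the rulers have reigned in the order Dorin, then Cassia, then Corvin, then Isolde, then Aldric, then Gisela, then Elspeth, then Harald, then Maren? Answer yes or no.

Check each stated constraint against the proposed order — e.g. Cassia is ahead of Gisela; Dorin is ahead of Elspeth. Every pair is in the required order; nothing is violated.

yes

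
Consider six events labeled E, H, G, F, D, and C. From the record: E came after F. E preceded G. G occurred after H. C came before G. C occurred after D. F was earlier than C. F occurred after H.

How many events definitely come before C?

Directly stated before C: D and F.
H reaches C via H → F → C.
No chain forces G (or any of the others) ahead of C.
That's D, F, and H — 3 in all.

3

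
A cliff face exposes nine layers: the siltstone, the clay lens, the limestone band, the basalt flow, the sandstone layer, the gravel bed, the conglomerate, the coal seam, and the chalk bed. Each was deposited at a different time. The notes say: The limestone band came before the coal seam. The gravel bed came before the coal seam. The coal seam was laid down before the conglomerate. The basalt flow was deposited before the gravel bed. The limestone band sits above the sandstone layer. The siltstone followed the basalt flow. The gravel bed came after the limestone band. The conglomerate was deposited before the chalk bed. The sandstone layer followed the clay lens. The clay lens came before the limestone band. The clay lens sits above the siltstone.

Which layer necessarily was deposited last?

the chalk bed

Every other layer has a chain of constraints placing it before the chalk bed, so the chalk bed is last.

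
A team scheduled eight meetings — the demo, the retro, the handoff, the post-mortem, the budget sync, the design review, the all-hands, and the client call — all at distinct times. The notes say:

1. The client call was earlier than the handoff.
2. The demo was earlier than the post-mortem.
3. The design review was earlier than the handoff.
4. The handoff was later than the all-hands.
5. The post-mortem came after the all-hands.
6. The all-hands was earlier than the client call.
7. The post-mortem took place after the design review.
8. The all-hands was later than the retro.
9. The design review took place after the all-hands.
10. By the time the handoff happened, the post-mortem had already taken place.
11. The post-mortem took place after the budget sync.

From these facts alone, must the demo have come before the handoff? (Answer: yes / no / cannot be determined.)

Chain the constraints: the demo → the post-mortem → the handoff. Each link is directly stated, so the demo comes before the handoff.

yes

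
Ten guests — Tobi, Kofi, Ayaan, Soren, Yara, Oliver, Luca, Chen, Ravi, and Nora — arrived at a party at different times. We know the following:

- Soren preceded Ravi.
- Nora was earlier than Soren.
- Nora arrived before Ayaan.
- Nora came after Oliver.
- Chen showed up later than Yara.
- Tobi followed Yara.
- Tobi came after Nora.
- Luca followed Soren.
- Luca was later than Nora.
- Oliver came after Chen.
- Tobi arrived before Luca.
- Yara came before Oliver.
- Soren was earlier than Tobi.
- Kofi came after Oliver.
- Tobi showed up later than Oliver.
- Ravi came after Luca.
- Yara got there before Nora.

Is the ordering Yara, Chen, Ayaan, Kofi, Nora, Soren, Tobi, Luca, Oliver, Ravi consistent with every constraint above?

The constraints require Oliver before Nora, but in the proposed sequence Nora appears ahead of Oliver. That one violation is enough.

no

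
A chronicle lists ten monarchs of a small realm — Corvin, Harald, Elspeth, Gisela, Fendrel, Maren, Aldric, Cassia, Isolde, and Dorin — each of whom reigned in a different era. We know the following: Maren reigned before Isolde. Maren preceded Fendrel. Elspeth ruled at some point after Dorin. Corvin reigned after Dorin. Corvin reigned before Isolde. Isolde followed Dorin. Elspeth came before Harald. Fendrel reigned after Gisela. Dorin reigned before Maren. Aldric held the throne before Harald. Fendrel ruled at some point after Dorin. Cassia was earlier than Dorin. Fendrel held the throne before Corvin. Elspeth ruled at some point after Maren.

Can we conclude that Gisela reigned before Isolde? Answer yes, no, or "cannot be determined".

Chain the constraints: Gisela → Fendrel → Corvin → Isolde. Each link is directly stated, so Gisela comes before Isolde.

yes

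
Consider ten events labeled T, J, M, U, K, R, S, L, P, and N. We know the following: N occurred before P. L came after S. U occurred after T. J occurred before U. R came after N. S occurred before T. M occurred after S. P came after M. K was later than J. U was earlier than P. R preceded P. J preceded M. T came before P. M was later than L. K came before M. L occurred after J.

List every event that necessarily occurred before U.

Directly stated before U: J and T.
S reaches U via S → T → U.

J, S, T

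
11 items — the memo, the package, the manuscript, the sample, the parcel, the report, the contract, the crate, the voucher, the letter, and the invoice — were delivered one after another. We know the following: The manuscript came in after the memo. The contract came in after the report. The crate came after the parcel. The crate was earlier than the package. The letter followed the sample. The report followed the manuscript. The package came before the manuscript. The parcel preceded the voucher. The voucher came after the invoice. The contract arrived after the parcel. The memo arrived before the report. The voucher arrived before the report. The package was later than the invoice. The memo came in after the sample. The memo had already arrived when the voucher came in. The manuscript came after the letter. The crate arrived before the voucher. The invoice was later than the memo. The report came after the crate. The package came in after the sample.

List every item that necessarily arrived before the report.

Directly stated before the report: the crate, the manuscript, the memo, and the voucher.
The invoice reaches the report via the invoice → the voucher → the report.
The letter reaches the report via the letter → the manuscript → the report.
The package reaches the report via the package → the manuscript → the report.
Likewise the parcel and the sample each reach the report by chaining the stated constraints.

the crate, the invoice, the letter, the manuscript, the memo, the package, the parcel, the sample, the voucher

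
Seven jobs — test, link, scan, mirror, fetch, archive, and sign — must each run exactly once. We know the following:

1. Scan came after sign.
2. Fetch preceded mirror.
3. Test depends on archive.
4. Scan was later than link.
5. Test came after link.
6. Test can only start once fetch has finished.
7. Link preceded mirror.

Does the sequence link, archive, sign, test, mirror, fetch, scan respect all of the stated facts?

no

The constraints require fetch before mirror, but in the proposed sequence mirror appears ahead of fetch. That one violation is enough.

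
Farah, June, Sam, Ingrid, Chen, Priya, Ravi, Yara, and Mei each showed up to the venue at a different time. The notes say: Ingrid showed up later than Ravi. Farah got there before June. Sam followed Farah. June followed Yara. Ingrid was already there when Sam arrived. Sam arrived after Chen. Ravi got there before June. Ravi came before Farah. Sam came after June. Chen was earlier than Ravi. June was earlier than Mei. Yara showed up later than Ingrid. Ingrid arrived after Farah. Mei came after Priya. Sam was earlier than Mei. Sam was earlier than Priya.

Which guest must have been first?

Chen has a chain of constraints placing them before every other guest, so Chen must be first.

Chen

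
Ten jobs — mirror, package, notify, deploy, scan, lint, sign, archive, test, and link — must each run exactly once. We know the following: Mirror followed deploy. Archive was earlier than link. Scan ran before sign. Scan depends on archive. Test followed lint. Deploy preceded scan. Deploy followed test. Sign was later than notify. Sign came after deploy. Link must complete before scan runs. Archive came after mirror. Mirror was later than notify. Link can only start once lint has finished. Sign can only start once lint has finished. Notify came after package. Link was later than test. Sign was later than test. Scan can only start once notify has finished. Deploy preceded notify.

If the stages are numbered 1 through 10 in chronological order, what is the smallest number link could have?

Archive, deploy, lint, mirror, notify, package, and test must all come before link — 7 forced predecessors.
Nothing else is forced ahead of link, so its earliest slot is position 7 + 1 = 8.

8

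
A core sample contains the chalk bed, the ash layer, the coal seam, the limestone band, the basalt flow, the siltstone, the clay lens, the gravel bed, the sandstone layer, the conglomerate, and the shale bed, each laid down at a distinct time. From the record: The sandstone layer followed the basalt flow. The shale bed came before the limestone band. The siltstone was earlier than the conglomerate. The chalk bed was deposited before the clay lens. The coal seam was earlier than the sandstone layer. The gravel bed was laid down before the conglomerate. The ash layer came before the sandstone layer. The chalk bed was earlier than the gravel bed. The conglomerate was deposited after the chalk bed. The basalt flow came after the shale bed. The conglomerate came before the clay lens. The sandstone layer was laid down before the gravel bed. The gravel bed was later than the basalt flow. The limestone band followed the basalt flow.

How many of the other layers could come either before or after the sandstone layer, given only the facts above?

3

Forced before the sandstone layer: the ash layer, the basalt flow, the coal seam, and the shale bed; forced after the sandstone layer: the clay lens, the conglomerate, and the gravel bed.
That leaves the chalk bed, the limestone band, and the siltstone with no forced order relative to the sandstone layer — 3.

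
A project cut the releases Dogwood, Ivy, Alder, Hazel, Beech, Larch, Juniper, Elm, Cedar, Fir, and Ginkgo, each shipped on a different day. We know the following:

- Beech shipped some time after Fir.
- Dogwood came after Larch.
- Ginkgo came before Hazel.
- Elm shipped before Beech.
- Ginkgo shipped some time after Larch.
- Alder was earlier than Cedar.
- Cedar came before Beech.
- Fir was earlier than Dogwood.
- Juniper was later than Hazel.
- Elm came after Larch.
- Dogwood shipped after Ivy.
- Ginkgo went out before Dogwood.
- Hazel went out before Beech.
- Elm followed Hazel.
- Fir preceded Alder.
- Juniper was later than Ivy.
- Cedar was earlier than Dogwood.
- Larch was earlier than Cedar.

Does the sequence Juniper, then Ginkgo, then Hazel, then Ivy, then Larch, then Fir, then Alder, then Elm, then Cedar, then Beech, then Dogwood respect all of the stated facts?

The constraints require Ivy before Juniper, but in the proposed sequence Juniper appears ahead of Ivy. That one violation is enough.

no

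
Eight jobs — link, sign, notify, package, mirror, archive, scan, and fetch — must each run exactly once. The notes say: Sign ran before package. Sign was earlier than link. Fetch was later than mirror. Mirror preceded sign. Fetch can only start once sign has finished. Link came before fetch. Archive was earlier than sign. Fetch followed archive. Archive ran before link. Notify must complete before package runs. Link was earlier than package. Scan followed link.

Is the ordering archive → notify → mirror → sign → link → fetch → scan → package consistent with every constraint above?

yes

Check each stated constraint against the proposed order — e.g. archive is ahead of fetch; notify is ahead of package. Every pair is in the required order; nothing is violated.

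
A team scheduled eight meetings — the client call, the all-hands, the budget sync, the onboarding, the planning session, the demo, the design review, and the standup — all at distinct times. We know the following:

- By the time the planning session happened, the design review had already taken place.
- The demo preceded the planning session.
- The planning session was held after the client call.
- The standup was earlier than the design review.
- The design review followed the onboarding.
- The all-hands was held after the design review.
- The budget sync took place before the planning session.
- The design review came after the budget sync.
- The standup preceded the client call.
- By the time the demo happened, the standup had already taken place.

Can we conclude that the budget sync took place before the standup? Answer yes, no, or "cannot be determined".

cannot be determined

No chain of stated constraints runs from the budget sync to the standup, and none runs from the standup to the budget sync either.
So the relative order of the budget sync and the standup is not fixed by the given facts.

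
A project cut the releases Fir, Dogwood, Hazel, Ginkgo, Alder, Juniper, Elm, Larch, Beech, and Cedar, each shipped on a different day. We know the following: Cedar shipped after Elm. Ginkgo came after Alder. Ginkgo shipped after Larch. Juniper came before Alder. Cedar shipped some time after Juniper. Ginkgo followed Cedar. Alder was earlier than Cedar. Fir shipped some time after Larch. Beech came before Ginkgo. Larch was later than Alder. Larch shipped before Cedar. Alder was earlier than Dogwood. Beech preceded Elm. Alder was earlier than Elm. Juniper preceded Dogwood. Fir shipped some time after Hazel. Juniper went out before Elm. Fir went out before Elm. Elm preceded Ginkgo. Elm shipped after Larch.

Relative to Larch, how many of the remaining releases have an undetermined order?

3

Forced before Larch: Alder and Juniper; forced after Larch: Cedar, Elm, Fir, and Ginkgo.
That leaves Beech, Dogwood, and Hazel with no forced order relative to Larch — 3.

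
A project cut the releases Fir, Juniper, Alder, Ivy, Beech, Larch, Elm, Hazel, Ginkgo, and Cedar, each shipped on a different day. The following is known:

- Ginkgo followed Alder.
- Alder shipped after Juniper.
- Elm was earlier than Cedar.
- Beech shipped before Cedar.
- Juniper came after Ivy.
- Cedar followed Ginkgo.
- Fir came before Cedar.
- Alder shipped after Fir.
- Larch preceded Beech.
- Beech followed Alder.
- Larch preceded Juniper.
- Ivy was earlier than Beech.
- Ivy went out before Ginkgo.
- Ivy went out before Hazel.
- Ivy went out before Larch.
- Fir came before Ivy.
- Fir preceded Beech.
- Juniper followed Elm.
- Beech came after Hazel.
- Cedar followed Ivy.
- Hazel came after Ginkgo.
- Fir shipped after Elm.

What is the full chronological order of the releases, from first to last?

Elm, Fir, Ivy, Larch, Juniper, Alder, Ginkgo, Hazel, Beech, Cedar

The constraints fix every adjacent pair, so only one ordering works:
Elm → Fir → Ivy → Larch → Juniper → Alder → Ginkgo → Hazel → Beech → Cedar.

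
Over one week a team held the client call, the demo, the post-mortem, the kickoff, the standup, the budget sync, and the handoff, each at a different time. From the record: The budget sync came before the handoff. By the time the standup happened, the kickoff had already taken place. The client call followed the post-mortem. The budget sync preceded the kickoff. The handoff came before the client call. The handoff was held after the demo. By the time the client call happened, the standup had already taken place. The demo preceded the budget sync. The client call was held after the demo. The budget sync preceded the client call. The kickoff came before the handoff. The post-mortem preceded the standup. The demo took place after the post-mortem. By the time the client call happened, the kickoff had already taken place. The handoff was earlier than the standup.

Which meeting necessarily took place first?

the post-mortem

The post-mortem has a chain of constraints placing it before every other meeting, so the post-mortem must be first.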